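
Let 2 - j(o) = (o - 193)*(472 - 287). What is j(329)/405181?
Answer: -3594/57883 ≈ -0.062091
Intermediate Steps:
j(o) = 35707 - 185*o (j(o) = 2 - (o - 193)*(472 - 287) = 2 - (-193 + o)*185 = 2 - (-35705 + 185*o) = 2 + (35705 - 185*o) = 35707 - 185*o)
j(329)/405181 = (35707 - 185*329)/405181 = (35707 - 60865)*(1/405181) = -25158*1/405181 = -3594/57883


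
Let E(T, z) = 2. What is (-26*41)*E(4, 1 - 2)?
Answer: -2132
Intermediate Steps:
(-26*41)*E(4, 1 - 2) = -26*41*2 = -1066*2 = -2132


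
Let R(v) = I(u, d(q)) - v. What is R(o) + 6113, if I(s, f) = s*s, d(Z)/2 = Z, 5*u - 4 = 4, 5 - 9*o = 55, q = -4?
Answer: 1377251/225 ≈ 6121.1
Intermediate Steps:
o = -50/9 (o = 5/9 - ⅑*55 = 5/9 - 55/9 = -50/9 ≈ -5.5556)
u = 8/5 (u = ⅘ + (⅕)*4 = ⅘ + ⅘ = 8/5 ≈ 1.6000)
d(Z) = 2*Z
I(s, f) = s²
R(v) = 64/25 - v (R(v) = (8/5)² - v = 64/25 - v)
R(o) + 6113 = (64/25 - 1*(-50/9)) + 6113 = (64/25 + 50/9) + 6113 = 1826/225 + 6113 = 1377251/225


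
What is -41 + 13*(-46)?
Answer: -639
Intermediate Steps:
-41 + 13*(-46) = -41 - 598 = -639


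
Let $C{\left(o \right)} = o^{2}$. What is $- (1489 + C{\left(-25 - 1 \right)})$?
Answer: $-2165$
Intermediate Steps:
$- (1489 + C{\left(-25 - 1 \right)}) = - (1489 + \left(-25 - 1\right)^{2}) = - (1489 + \left(-26\right)^{2}) = - (1489 + 676) = \left(-1\right) 2165 = -2165$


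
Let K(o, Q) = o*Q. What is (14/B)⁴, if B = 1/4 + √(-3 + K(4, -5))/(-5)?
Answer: 6146560000/(5 - 4*I*√23)⁴ ≈ 20832.0 - 33909.0*I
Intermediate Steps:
K(o, Q) = Q*o
B = ¼ - I*√23/5 (B = 1/4 + √(-3 - 5*4)/(-5) = 1*(¼) + √(-3 - 20)*(-⅕) = ¼ + √(-23)*(-⅕) = ¼ + (I*√23)*(-⅕) = ¼ - I*√23/5 ≈ 0.25 - 0.95917*I)
(14/B)⁴ = (14/(¼ - I*√23/5))⁴ = 38416/(¼ - I*√23/5)⁴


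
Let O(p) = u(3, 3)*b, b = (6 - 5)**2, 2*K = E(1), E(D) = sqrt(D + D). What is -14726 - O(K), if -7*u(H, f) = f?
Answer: -103079/7 ≈ -14726.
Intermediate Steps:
u(H, f) = -f/7
E(D) = sqrt(2)*sqrt(D) (E(D) = sqrt(2*D) = sqrt(2)*sqrt(D))
K = sqrt(2)/2 (K = (sqrt(2)*sqrt(1))/2 = (sqrt(2)*1)/2 = sqrt(2)/2 ≈ 0.70711)
b = 1 (b = 1**2 = 1)
O(p) = -3/7 (O(p) = -1/7*3*1 = -3/7*1 = -3/7)
-14726 - O(K) = -14726 - 1*(-3/7) = -14726 + 3/7 = -103079/7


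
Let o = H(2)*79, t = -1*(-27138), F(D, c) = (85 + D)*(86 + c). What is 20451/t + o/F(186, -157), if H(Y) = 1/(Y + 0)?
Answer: 65404290/87027043 ≈ 0.75154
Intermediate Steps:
H(Y) = 1/Y
t = 27138
o = 79/2 ≈ 39.500
20451/t + o/F(186, -157) = 20451/27138 + 79/(2*(7310 + 85*(-157) + 86*186 + 186*(-157))) = 20451*(1/27138) + 79/(2*(7310 - 13345 + 15996 - 29202)) = 6817/9046 + (79/2)/(-19241) = 6817/9046 + (79/2)*(-1/19241) = 6817/9046 - 79/38482 = 65404290/87027043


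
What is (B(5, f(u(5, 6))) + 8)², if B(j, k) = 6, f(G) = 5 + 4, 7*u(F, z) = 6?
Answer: 196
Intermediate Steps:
u(F, z) = 6/7 (u(F, z) = (⅐)*6 = 6/7)
f(G) = 9
(B(5, f(u(5, 6))) + 8)² = (6 + 8)² = 14² = 196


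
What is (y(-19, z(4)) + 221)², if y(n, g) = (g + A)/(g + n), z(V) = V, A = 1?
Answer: 438244/9 ≈ 48694.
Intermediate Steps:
y(n, g) = (1 + g)/(g + n) (y(n, g) = (g + 1)/(g + n) = (1 + g)/(g + n))
(y(-19, z(4)) + 221)² = ((1 + 4)/(4 - 19) + 221)² = (5/(-15) + 221)² = (-1/15*5 + 221)² = (-⅓ + 221)² = (662/3)² = 438244/9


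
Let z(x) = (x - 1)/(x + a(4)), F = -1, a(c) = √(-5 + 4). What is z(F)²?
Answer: 2*I ≈ 2.0*I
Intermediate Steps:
a(c) = I (a(c) = √(-1) = I)
z(x) = (-1 + x)/(I + x) (z(x) = (x - 1)/(x + I) = (-1 + x)/(I + x))
z(F)² = ((-1 - 1)/(I - 1))² = (-2/(-1 + I))² = (((-1 - I)/2)*(-2))² = (-(-1 - I))² = (-1 - I)²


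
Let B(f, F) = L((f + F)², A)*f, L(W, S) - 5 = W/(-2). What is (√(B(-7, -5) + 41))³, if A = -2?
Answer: 510*√510 ≈ 11517.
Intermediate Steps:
L(W, S) = 5 - W/2 (L(W, S) = 5 + W/(-2) = 5 + W*(-½) = 5 - W/2)
B(f, F) = f*(5 - (F + f)²/2) (B(f, F) = (5 - (f + F)²/2)*f = (5 - (F + f)²/2)*f = f*(5 - (F + f)²/2))
(√(B(-7, -5) + 41))³ = (√(-½*(-7)*(-10 + (-5 - 7)²) + 41))³ = (√(-½*(-7)*(-10 + (-12)²) + 41))³ = (√(-½*(-7)*(-10 + 144) + 41))³ = (√(-½*(-7)*134 + 41))³ = (√(469 + 41))³ = (√510)³ = 510*√510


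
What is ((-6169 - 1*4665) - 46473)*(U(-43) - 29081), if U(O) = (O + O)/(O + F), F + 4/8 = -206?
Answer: 831596031829/499 ≈ 1.6665e+9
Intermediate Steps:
F = -413/2 (F = -½ - 206 = -413/2 ≈ -206.50)
U(O) = 2*O/(-413/2 + O) (U(O) = (O + O)/(O - 413/2) = (2*O)/(-413/2 + O) = 2*O/(-413/2 + O))
((-6169 - 1*4665) - 46473)*(U(-43) - 29081) = ((-6169 - 1*4665) - 46473)*(4*(-43)/(-413 + 2*(-43)) - 29081) = ((-6169 - 4665) - 46473)*(4*(-43)/(-413 - 86) - 29081) = (-10834 - 46473)*(4*(-43)/(-499) - 29081) = -57307*(4*(-43)*(-1/499) - 29081) = -57307*(172/499 - 29081) = -57307*(-14511247/499) = 831596031829/499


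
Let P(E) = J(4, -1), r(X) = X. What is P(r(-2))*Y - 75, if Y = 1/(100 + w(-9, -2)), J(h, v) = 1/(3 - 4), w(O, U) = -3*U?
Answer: -7951/106 ≈ -75.009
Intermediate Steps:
J(h, v) = -1 (J(h, v) = 1/(-1) = -1)
P(E) = -1
Y = 1/106 (Y = 1/(100 - 3*(-2)) = 1/(100 + 6) = 1/106 ≈ 0.0094340)
P(r(-2))*Y - 75 = -1*1/106 - 75 = -1/106 - 75 = -7951/106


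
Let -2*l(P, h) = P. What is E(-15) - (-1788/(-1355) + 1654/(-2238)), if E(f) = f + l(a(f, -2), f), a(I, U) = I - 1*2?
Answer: -21471559/3032490 ≈ -7.0805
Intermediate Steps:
a(I, U) = -2 + I (a(I, U) = I - 2 = -2 + I)
l(P, h) = -P/2
E(f) = 1 + f/2 (E(f) = f - (-2 + f)/2 = f + (1 - f/2) = 1 + f/2)
E(-15) - (-1788/(-1355) + 1654/(-2238)) = (1 + (½)*(-15)) - (-1788/(-1355) + 1654/(-2238)) = (1 - 15/2) - (-1788*(-1/1355) + 1654*(-1/2238)) = -13/2 - (1788/1355 - 827/1119) = -13/2 - 1*880187/1516245 = -13/2 - 880187/1516245 = -21471559/3032490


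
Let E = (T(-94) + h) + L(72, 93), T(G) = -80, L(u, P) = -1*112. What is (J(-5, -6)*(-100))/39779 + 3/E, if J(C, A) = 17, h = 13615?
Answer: -22699763/533953517 ≈ -0.042513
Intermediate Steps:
L(u, P) = -112
E = 13423 (E = (-80 + 13615) - 112 = 13535 - 112 = 13423)
(J(-5, -6)*(-100))/39779 + 3/E = (17*(-100))/39779 + 3/13423 = -1700*1/39779 + 3*(1/13423) = -1700/39779 + 3/13423 = -22699763/533953517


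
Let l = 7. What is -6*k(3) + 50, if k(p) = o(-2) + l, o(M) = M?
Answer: 20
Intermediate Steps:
k(p) = 5 (k(p) = -2 + 7 = 5)
-6*k(3) + 50 = -6*5 + 50 = -30 + 50 = 20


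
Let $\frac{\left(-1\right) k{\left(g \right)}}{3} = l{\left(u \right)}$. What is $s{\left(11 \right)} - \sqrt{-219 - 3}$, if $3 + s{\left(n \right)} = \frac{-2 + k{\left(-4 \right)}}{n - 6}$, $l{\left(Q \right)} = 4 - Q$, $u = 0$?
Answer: $- \frac{29}{5} - i \sqrt{222} \approx -5.8 - 14.9 i$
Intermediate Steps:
$k{\left(g \right)} = -12$ ($k{\left(g \right)} = - 3 \left(4 - 0\right) = - 3 \left(4 + 0\right) = \left(-3\right) 4 = -12$)
$s{\left(n \right)} = -3 - \frac{14}{-6 + n}$ ($s{\left(n \right)} = -3 + \frac{-2 - 12}{n - 6} = -3 - \frac{14}{-6 + n}$)
$s{\left(11 \right)} - \sqrt{-219 - 3} = \frac{4 - 33}{-6 + 11} - \sqrt{-219 - 3} = \frac{4 - 33}{5} - \sqrt{-222} = \frac{1}{5} \left(-29\right) - i \sqrt{222} = - \frac{29}{5} - i \sqrt{222}$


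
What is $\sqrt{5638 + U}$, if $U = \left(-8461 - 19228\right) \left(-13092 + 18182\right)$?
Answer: $2 i \sqrt{35232843} \approx 11871.0 i$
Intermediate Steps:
$U = -140937010$ ($U = \left(-27689\right) 5090 = -140937010$)
$\sqrt{5638 + U} = \sqrt{5638 - 140937010} = \sqrt{-140931372} = 2 i \sqrt{35232843}$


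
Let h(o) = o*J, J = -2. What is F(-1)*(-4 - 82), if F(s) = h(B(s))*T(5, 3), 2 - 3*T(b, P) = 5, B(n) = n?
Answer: 172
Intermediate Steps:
h(o) = -2*o (h(o) = o*(-2) = -2*o)
T(b, P) = -1 (T(b, P) = 2/3 - 1/3*5 = 2/3 - 5/3 = -1)
F(s) = 2*s (F(s) = -2*s*(-1) = 2*s)
F(-1)*(-4 - 82) = (2*(-1))*(-4 - 82) = -2*(-86) = 172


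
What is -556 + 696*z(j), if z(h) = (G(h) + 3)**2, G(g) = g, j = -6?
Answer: 5708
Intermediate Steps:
z(h) = (3 + h)**2 (z(h) = (h + 3)**2 = (3 + h)**2)
-556 + 696*z(j) = -556 + 696*(3 - 6)**2 = -556 + 696*(-3)**2 = -556 + 696*9 = -556 + 6264 = 5708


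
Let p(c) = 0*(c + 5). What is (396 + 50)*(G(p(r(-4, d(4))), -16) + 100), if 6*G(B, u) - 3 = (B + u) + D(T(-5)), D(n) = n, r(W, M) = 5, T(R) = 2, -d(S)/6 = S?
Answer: 131347/3 ≈ 43782.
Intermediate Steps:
d(S) = -6*S
p(c) = 0 (p(c) = 0*(5 + c) = 0)
G(B, u) = ⅚ + B/6 + u/6 (G(B, u) = ½ + ((B + u) + 2)/6 = ½ + (2 + B + u)/6 = ½ + (⅓ + B/6 + u/6) = ⅚ + B/6 + u/6)
(396 + 50)*(G(p(r(-4, d(4))), -16) + 100) = (396 + 50)*((⅚ + (⅙)*0 + (⅙)*(-16)) + 100) = 446*((⅚ + 0 - 8/3) + 100) = 446*(-11/6 + 100) = 446*(589/6) = 131347/3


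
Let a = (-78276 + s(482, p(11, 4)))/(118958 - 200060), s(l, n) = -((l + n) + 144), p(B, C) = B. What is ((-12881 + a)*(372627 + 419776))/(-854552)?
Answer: 827740963775447/69305876304 ≈ 11943.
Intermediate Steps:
s(l, n) = -144 - l - n (s(l, n) = -(144 + l + n) = -144 - l - n)
a = 78913/81102 (a = (-78276 + (-144 - 1*482 - 1*11))/(118958 - 200060) = (-78276 + (-144 - 482 - 11))/(-81102) = (-78276 - 637)*(-1/81102) = -78913*(-1/81102) = 78913/81102 ≈ 0.97301)
((-12881 + a)*(372627 + 419776))/(-854552) = ((-12881 + 78913/81102)*(372627 + 419776))/(-854552) = -1044595949/81102*792403*(-1/854552) = -827740963775447/81102*(-1/854552) = 827740963775447/69305876304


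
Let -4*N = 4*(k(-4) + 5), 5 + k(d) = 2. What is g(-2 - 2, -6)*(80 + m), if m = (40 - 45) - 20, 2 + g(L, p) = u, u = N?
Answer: -220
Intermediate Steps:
k(d) = -3 (k(d) = -5 + 2 = -3)
N = -2 (N = -(-3 + 5) = -2 ≈ -2.0000)
u = -2
g(L, p) = -4 (g(L, p) = -2 - 2 = -4)
m = -25 (m = -5 - 20 = -25)
g(-2 - 2, -6)*(80 + m) = -4*(80 - 25) = -4*55 = -220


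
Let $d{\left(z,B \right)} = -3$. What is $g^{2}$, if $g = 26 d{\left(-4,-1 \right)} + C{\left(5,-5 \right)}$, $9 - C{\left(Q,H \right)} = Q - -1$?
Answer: $5625$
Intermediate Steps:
$C{\left(Q,H \right)} = 8 - Q$ ($C{\left(Q,H \right)} = 9 - \left(Q - -1\right) = 9 - \left(Q + 1\right) = 9 - \left(1 + Q\right) = 8 - Q$)
$g = -75$ ($g = 26 \left(-3\right) + \left(8 - 5\right) = -78 + \left(8 - 5\right) = -78 + 3 = -75$)
$g^{2} = \left(-75\right)^{2} = 5625$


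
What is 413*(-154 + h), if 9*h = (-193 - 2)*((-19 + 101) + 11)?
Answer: -895797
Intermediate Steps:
h = -2015 (h = ((-193 - 2)*((-19 + 101) + 11))/9 = (-195*(82 + 11))/9 = (-195*93)/9 = (⅑)*(-18135) = -2015)
413*(-154 + h) = 413*(-154 - 2015) = 413*(-2169) = -895797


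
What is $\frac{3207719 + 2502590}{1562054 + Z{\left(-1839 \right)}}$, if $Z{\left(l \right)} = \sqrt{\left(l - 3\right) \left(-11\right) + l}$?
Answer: $\frac{8919811014686}{2440012680493} - \frac{17130927 \sqrt{2047}}{2440012680493} \approx 3.6553$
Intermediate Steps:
$Z{\left(l \right)} = \sqrt{33 - 10 l}$ ($Z{\left(l \right)} = \sqrt{\left(-3 + l\right) \left(-11\right) + l} = \sqrt{\left(33 - 11 l\right) + l} = \sqrt{33 - 10 l}$)
$\frac{3207719 + 2502590}{1562054 + Z{\left(-1839 \right)}} = \frac{3207719 + 2502590}{1562054 + \sqrt{33 - -18390}} = \frac{5710309}{1562054 + \sqrt{33 + 18390}} = \frac{5710309}{1562054 + \sqrt{18423}} = \frac{5710309}{1562054 + 3 \sqrt{2047}}$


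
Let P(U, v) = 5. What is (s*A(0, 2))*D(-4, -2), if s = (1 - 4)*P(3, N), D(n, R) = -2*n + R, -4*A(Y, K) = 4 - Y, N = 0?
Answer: 90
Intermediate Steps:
A(Y, K) = -1 + Y/4 (A(Y, K) = -(4 - Y)/4 = -1 + Y/4)
D(n, R) = R - 2*n
s = -15 (s = (1 - 4)*5 = -3*5 = -15)
(s*A(0, 2))*D(-4, -2) = (-15*(-1 + (1/4)*0))*(-2 - 2*(-4)) = (-15*(-1 + 0))*(-2 + 8) = -15*(-1)*6 = 15*6 = 90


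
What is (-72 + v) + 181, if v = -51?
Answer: 58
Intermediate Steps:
(-72 + v) + 181 = (-72 - 51) + 181 = -123 + 181 = 58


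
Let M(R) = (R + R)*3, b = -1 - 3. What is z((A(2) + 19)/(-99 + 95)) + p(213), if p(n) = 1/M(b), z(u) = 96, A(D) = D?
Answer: 2303/24 ≈ 95.958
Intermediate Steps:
b = -4
M(R) = 6*R (M(R) = (2*R)*3 = 6*R)
p(n) = -1/24 (p(n) = 1/(6*(-4)) = 1/(-24) = -1/24)
z((A(2) + 19)/(-99 + 95)) + p(213) = 96 - 1/24 = 2303/24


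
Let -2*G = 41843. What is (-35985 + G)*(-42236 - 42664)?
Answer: 4831361850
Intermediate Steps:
G = -41843/2 (G = -½*41843 = -41843/2 ≈ -20922.)
(-35985 + G)*(-42236 - 42664) = (-35985 - 41843/2)*(-42236 - 42664) = -113813/2*(-84900) = 4831361850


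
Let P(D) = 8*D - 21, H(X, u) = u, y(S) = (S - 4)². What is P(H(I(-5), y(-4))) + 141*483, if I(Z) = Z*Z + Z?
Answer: 68594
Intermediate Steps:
y(S) = (-4 + S)²
I(Z) = Z + Z² (I(Z) = Z² + Z = Z + Z²)
P(D) = -21 + 8*D
P(H(I(-5), y(-4))) + 141*483 = (-21 + 8*(-4 - 4)²) + 141*483 = (-21 + 8*(-8)²) + 68103 = (-21 + 8*64) + 68103 = (-21 + 512) + 68103 = 491 + 68103 = 68594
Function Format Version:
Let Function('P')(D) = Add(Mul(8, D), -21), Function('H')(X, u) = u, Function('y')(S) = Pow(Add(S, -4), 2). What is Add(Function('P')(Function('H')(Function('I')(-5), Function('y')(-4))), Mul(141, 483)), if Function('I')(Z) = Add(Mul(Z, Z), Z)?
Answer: 68594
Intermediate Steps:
Function('y')(S) = Pow(Add(-4, S), 2)
Function('I')(Z) = Add(Z, Pow(Z, 2)) (Function('I')(Z) = Add(Pow(Z, 2), Z) = Add(Z, Pow(Z, 2)))
Function('P')(D) = Add(-21, Mul(8, D))
Add(Function('P')(Function('H')(Function('I')(-5), Function('y')(-4))), Mul(141, 483)) = Add(Add(-21, Mul(8, Pow(Add(-4, -4), 2))), Mul(141, 483)) = Add(Add(-21, Mul(8, Pow(-8, 2))), 68103) = Add(Add(-21, Mul(8, 64)), 68103) = Add(Add(-21, 512), 68103) = Add(491, 68103) = 68594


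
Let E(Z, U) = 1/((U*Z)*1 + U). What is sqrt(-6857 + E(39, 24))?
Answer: 13*I*sqrt(584265)/120 ≈ 82.807*I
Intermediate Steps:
E(Z, U) = 1/(U + U*Z) (E(Z, U) = 1/(U*Z + U) = 1/(U + U*Z))
sqrt(-6857 + E(39, 24)) = sqrt(-6857 + 1/(24*(1 + 39))) = sqrt(-6857 + (1/24)/40) = sqrt(-6857 + (1/24)*(1/40)) = sqrt(-6857 + 1/960) = sqrt(-6582719/960) = 13*I*sqrt(584265)/120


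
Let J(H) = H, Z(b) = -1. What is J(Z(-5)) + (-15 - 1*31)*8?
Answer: -369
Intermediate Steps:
J(Z(-5)) + (-15 - 1*31)*8 = -1 + (-15 - 1*31)*8 = -1 + (-15 - 31)*8 = -1 - 46*8 = -1 - 368 = -369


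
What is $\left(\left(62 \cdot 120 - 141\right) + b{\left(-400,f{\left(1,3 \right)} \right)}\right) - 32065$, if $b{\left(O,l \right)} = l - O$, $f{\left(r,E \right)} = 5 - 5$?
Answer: $-24366$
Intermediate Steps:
$f{\left(r,E \right)} = 0$ ($f{\left(r,E \right)} = 5 - 5 = 0$)
$\left(\left(62 \cdot 120 - 141\right) + b{\left(-400,f{\left(1,3 \right)} \right)}\right) - 32065 = \left(\left(62 \cdot 120 - 141\right) + \left(0 - -400\right)\right) - 32065 = \left(\left(7440 - 141\right) + \left(0 + 400\right)\right) - 32065 = \left(7299 + 400\right) - 32065 = 7699 - 32065 = -24366$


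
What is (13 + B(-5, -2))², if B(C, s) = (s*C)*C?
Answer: 1369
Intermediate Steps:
B(C, s) = s*C² (B(C, s) = (C*s)*C = s*C²)
(13 + B(-5, -2))² = (13 - 2*(-5)²)² = (13 - 2*25)² = (13 - 50)² = (-37)² = 1369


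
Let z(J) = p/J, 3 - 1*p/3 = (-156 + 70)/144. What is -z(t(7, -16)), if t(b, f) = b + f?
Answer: 259/216 ≈ 1.1991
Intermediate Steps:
p = 259/24 (p = 9 - 3*(-156 + 70)/144 = 9 - (-258)/144 = 9 - 3*(-43/72) = 9 + 43/24 = 259/24 ≈ 10.792)
z(J) = 259/(24*J)
-z(t(7, -16)) = -259/(24*(7 - 16)) = -259/(24*(-9)) = -259*(-1)/(24*9) = -1*(-259/216) = 259/216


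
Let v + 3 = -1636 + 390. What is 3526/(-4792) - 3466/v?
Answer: 6102549/2992604 ≈ 2.0392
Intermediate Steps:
v = -1249 (v = -3 + (-1636 + 390) = -3 - 1246 = -1249)
3526/(-4792) - 3466/v = 3526/(-4792) - 3466/(-1249) = 3526*(-1/4792) - 3466*(-1/1249) = -1763/2396 + 3466/1249 = 6102549/2992604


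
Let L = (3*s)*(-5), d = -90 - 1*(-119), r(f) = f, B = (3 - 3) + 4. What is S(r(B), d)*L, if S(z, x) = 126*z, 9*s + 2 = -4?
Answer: 5040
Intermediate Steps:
s = -⅔ (s = -2/9 + (⅑)*(-4) = -2/9 - 4/9 = -⅔ ≈ -0.66667)
B = 4 (B = 0 + 4 = 4)
d = 29 (d = -90 + 119 = 29)
L = 10 (L = (3*(-⅔))*(-5) = -2*(-5) = 10)
S(r(B), d)*L = (126*4)*10 = 504*10 = 5040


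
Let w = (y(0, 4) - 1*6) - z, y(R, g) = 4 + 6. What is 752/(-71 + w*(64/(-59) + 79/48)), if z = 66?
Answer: -1064832/149795 ≈ -7.1086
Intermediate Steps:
y(R, g) = 10
w = -62 (w = (10 - 1*6) - 1*66 = (10 - 6) - 66 = 4 - 66 = -62)
752/(-71 + w*(64/(-59) + 79/48)) = 752/(-71 - 62*(64/(-59) + 79/48)) = 752/(-71 - 62*(64*(-1/59) + 79*(1/48))) = 752/(-71 - 62*(-64/59 + 79/48)) = 752/(-71 - 62*1589/2832) = 752/(-71 - 49259/1416) = 752/(-149795/1416) = 752*(-1416/149795) = -1064832/149795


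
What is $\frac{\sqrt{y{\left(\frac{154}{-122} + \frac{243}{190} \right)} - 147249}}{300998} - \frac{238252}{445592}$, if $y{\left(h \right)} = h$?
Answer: $- \frac{8509}{15914} + \frac{i \sqrt{19779676160030}}{3488566820} \approx -0.53469 + 0.0012749 i$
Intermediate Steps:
$\frac{\sqrt{y{\left(\frac{154}{-122} + \frac{243}{190} \right)} - 147249}}{300998} - \frac{238252}{445592} = \frac{\sqrt{\left(\frac{154}{-122} + \frac{243}{190}\right) - 147249}}{300998} - \frac{238252}{445592} = \sqrt{\left(154 \left(- \frac{1}{122}\right) + 243 \cdot \frac{1}{190}\right) - 147249} \cdot \frac{1}{300998} - \frac{8509}{15914} = \sqrt{\left(- \frac{77}{61} + \frac{243}{190}\right) - 147249} \cdot \frac{1}{300998} - \frac{8509}{15914} = \sqrt{\frac{193}{11590} - 147249} \cdot \frac{1}{300998} - \frac{8509}{15914} = \sqrt{- \frac{1706615717}{11590}} \cdot \frac{1}{300998} - \frac{8509}{15914} = \frac{i \sqrt{19779676160030}}{11590} \cdot \frac{1}{300998} - \frac{8509}{15914} = \frac{i \sqrt{19779676160030}}{3488566820} - \frac{8509}{15914} = - \frac{8509}{15914} + \frac{i \sqrt{19779676160030}}{3488566820}$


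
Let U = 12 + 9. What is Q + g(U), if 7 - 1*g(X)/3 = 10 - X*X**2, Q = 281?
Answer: 28055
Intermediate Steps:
U = 21
g(X) = -9 + 3*X**3 (g(X) = 21 - 3*(10 - X*X**2) = 21 - 3*(10 - X**3) = 21 + (-30 + 3*X**3) = -9 + 3*X**3)
Q + g(U) = 281 + (-9 + 3*21**3) = 281 + (-9 + 3*9261) = 281 + (-9 + 27783) = 281 + 27774 = 28055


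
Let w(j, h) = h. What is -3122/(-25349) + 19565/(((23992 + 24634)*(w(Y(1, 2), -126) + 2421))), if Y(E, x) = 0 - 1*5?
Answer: 69780151385/565772797566 ≈ 0.12334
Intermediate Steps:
Y(E, x) = -5 (Y(E, x) = 0 - 5 = -5)
-3122/(-25349) + 19565/(((23992 + 24634)*(w(Y(1, 2), -126) + 2421))) = -3122/(-25349) + 19565/(((23992 + 24634)*(-126 + 2421))) = -3122*(-1/25349) + 19565/((48626*2295)) = 3122/25349 + 19565/111596670 = 3122/25349 + 19565*(1/111596670) = 3122/25349 + 3913/22319334 = 69780151385/565772797566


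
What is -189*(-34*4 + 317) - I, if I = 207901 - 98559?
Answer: -143551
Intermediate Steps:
I = 109342
-189*(-34*4 + 317) - I = -189*(-34*4 + 317) - 1*109342 = -189*(-136 + 317) - 109342 = -189*181 - 109342 = -34209 - 109342 = -143551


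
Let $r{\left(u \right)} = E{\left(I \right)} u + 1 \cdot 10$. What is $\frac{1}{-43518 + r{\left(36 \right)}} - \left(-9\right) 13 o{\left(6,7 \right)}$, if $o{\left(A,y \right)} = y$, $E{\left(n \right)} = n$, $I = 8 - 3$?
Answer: $\frac{35485631}{43328} \approx 819.0$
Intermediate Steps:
$I = 5$
$r{\left(u \right)} = 10 + 5 u$ ($r{\left(u \right)} = 5 u + 1 \cdot 10 = 5 u + 10 = 10 + 5 u$)
$\frac{1}{-43518 + r{\left(36 \right)}} - \left(-9\right) 13 o{\left(6,7 \right)} = \frac{1}{-43518 + \left(10 + 5 \cdot 36\right)} - \left(-9\right) 13 \cdot 7 = \frac{1}{-43518 + \left(10 + 180\right)} - \left(-117\right) 7 = \frac{1}{-43518 + 190} - -819 = \frac{1}{-43328} + 819 = - \frac{1}{43328} + 819 = \frac{35485631}{43328}$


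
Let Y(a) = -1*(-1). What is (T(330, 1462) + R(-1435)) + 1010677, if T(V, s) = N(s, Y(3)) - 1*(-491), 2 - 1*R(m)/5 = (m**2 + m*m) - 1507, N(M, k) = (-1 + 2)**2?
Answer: -19573536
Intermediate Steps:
Y(a) = 1
N(M, k) = 1 (N(M, k) = 1**2 = 1)
R(m) = 7545 - 10*m**2 (R(m) = 10 - 5*((m**2 + m*m) - 1507) = 10 - 5*((m**2 + m**2) - 1507) = 10 - 5*(2*m**2 - 1507) = 10 - 5*(-1507 + 2*m**2) = 10 + (7535 - 10*m**2) = 7545 - 10*m**2)
T(V, s) = 492 (T(V, s) = 1 - 1*(-491) = 1 + 491 = 492)
(T(330, 1462) + R(-1435)) + 1010677 = (492 + (7545 - 10*(-1435)**2)) + 1010677 = (492 + (7545 - 10*2059225)) + 1010677 = (492 + (7545 - 20592250)) + 1010677 = (492 - 20584705) + 1010677 = -20584213 + 1010677 = -19573536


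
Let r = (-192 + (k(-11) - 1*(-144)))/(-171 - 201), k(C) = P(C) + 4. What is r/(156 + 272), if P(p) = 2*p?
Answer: 11/26536 ≈ 0.00041453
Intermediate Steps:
k(C) = 4 + 2*C (k(C) = 2*C + 4 = 4 + 2*C)
r = 11/62 (r = (-192 + ((4 + 2*(-11)) - 1*(-144)))/(-171 - 201) = (-192 + ((4 - 22) + 144))/(-372) = (-192 + (-18 + 144))*(-1/372) = (-192 + 126)*(-1/372) = -66*(-1/372) = 11/62 ≈ 0.17742)
r/(156 + 272) = 11/(62*(156 + 272)) = (11/62)/428 = (11/62)*(1/428) = 11/26536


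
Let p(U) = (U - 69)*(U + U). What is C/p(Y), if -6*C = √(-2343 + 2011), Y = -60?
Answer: -I*√83/46440 ≈ -0.00019618*I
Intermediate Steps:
p(U) = 2*U*(-69 + U) (p(U) = (-69 + U)*(2*U) = 2*U*(-69 + U))
C = -I*√83/3 (C = -√(-2343 + 2011)/6 = -I*√83/3 ≈ -3.0368*I)
C/p(Y) = (-I*√83/3)/((2*(-60)*(-69 - 60))) = (-I*√83/3)/((2*(-60)*(-129))) = -I*√83/3/15480 = -I*√83/3*(1/15480) = -I*√83/46440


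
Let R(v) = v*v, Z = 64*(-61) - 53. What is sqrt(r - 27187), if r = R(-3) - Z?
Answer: I*sqrt(23221) ≈ 152.38*I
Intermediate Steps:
Z = -3957 (Z = -3904 - 53 = -3957)
R(v) = v**2
r = 3966 (r = (-3)**2 - 1*(-3957) = 9 + 3957 = 3966)
sqrt(r - 27187) = sqrt(3966 - 27187) = sqrt(-23221) = I*sqrt(23221)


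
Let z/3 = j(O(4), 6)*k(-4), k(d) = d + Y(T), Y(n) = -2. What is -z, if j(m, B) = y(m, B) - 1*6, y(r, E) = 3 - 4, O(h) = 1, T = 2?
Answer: -126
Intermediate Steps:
y(r, E) = -1
k(d) = -2 + d (k(d) = d - 2 = -2 + d)
j(m, B) = -7 (j(m, B) = -1 - 1*6 = -1 - 6 = -7)
z = 126 (z = 3*(-7*(-2 - 4)) = 3*(-7*(-6)) = 3*42 = 126)
-z = -1*126 = -126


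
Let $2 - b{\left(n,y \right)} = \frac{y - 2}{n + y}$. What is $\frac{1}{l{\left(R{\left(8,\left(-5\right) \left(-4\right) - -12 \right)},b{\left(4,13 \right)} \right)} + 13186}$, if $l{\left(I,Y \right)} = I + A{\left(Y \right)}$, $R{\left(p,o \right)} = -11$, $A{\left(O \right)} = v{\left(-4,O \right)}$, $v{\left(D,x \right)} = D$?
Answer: $\frac{1}{13171} \approx 7.5924 \cdot 10^{-5}$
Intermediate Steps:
$b{\left(n,y \right)} = 2 - \frac{-2 + y}{n + y}$ ($b{\left(n,y \right)} = 2 - \frac{y - 2}{n + y} = 2 - \frac{-2 + y}{n + y}$)
$A{\left(O \right)} = -4$
$l{\left(I,Y \right)} = -4 + I$ ($l{\left(I,Y \right)} = I - 4 = -4 + I$)
$\frac{1}{l{\left(R{\left(8,\left(-5\right) \left(-4\right) - -12 \right)},b{\left(4,13 \right)} \right)} + 13186} = \frac{1}{\left(-4 - 11\right) + 13186} = \frac{1}{-15 + 13186} = \frac{1}{13171}$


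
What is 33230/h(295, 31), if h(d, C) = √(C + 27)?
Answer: 16615*√58/29 ≈ 4363.3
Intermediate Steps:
h(d, C) = √(27 + C)
33230/h(295, 31) = 33230/(√(27 + 31)) = 33230/(√58) = 33230*(√58/58) = 16615*√58/29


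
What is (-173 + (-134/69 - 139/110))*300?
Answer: -13374010/253 ≈ -52862.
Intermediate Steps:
(-173 + (-134/69 - 139/110))*300 = (-173 - 24331/7590)*300 = -1337401/7590*300 = -13374010/253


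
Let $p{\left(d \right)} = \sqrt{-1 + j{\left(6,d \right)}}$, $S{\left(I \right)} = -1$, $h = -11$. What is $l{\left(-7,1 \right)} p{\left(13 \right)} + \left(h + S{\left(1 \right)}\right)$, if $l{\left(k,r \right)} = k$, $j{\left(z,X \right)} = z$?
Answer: $-12 - 7 \sqrt{5} \approx -27.652$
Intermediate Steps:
$p{\left(d \right)} = \sqrt{5}$ ($p{\left(d \right)} = \sqrt{-1 + 6} = \sqrt{5}$)
$l{\left(-7,1 \right)} p{\left(13 \right)} + \left(h + S{\left(1 \right)}\right) = - 7 \sqrt{5} - 12 = -12 - 7 \sqrt{5}$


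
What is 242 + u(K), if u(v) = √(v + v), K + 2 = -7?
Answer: 242 + 3*I*√2 ≈ 242.0 + 4.2426*I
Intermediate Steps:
K = -9 (K = -2 - 7 = -9)
u(v) = √2*√v (u(v) = √(2*v) = √2*√v)
242 + u(K) = 242 + √2*√(-9) = 242 + √2*(3*I) = 242 + 3*I*√2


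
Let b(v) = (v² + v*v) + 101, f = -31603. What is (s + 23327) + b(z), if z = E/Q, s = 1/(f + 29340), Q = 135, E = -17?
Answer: 966246393689/41243175 ≈ 23428.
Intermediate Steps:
s = -1/2263 (s = 1/(-31603 + 29340) = 1/(-2263) = -1/2263 ≈ -0.00044189)
z = -17/135 ≈ -0.12593
b(v) = 101 + 2*v² (b(v) = (v² + v²) + 101 = 2*v² + 101 = 101 + 2*v²)
(s + 23327) + b(z) = (-1/2263 + 23327) + (101 + 2*(-17/135)²) = 52789000/2263 + (101 + 2*(289/18225)) = 52789000/2263 + (101 + 578/18225) = 52789000/2263 + 1841303/18225 = 966246393689/41243175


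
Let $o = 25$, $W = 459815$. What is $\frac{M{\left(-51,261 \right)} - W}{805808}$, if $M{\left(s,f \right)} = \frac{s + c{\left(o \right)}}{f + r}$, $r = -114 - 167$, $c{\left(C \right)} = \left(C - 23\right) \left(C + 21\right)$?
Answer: $- \frac{9196341}{16116160} \approx -0.57063$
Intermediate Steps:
$c{\left(C \right)} = \left(-23 + C\right) \left(21 + C\right)$
$r = -281$
$M{\left(s,f \right)} = \frac{92 + s}{-281 + f}$ ($M{\left(s,f \right)} = \frac{s - \left(533 - 625\right)}{f - 281} = \frac{s - -92}{-281 + f} = \frac{s + 92}{-281 + f} = \frac{92 + s}{-281 + f}$)
$\frac{M{\left(-51,261 \right)} - W}{805808} = \frac{\frac{92 - 51}{-281 + 261} - 459815}{805808} = \left(\frac{1}{-20} \cdot 41 - 459815\right) \frac{1}{805808} = \left(\left(- \frac{1}{20}\right) 41 - 459815\right) \frac{1}{805808} = \left(- \frac{41}{20} - 459815\right) \frac{1}{805808} = \left(- \frac{9196341}{20}\right) \frac{1}{805808} = - \frac{9196341}{16116160}$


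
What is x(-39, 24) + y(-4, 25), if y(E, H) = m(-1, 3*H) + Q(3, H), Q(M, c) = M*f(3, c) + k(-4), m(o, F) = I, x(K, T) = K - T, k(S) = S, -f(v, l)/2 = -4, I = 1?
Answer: -42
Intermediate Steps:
f(v, l) = 8 (f(v, l) = -2*(-4) = 8)
m(o, F) = 1
Q(M, c) = -4 + 8*M (Q(M, c) = M*8 - 4 = 8*M - 4 = -4 + 8*M)
y(E, H) = 21 (y(E, H) = 1 + (-4 + 8*3) = 1 + (-4 + 24) = 1 + 20 = 21)
x(-39, 24) + y(-4, 25) = (-39 - 1*24) + 21 = (-39 - 24) + 21 = -63 + 21 = -42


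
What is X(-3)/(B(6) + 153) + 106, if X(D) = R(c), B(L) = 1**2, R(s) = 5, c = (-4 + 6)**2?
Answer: 16329/154 ≈ 106.03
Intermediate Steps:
c = 4 (c = 2**2 = 4)
B(L) = 1
X(D) = 5
X(-3)/(B(6) + 153) + 106 = 5/(1 + 153) + 106 = 5/154 + 106 = 16329/154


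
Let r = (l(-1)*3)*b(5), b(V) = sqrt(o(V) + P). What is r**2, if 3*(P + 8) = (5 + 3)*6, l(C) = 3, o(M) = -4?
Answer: 324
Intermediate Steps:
P = 8 (P = -8 + ((5 + 3)*6)/3 = -8 + (8*6)/3 = -8 + (1/3)*48 = -8 + 16 = 8)
b(V) = 2 (b(V) = sqrt(-4 + 8) = sqrt(4) = 2)
r = 18 (r = (3*3)*2 = 9*2 = 18)
r**2 = 18**2 = 324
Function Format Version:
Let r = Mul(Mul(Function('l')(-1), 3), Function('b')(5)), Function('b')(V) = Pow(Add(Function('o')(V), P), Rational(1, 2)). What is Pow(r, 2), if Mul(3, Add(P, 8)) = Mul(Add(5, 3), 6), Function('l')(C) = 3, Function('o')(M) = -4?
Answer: 324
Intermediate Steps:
P = 8 (P = Add(-8, Mul(Rational(1, 3), Mul(Add(5, 3), 6))) = Add(-8, Mul(Rational(1, 3), Mul(8, 6))) = Add(-8, Mul(Rational(1, 3), 48)) = Add(-8, 16) = 8)
Function('b')(V) = 2 (Function('b')(V) = Pow(Add(-4, 8), Rational(1, 2)) = Pow(4, Rational(1, 2)) = 2)
r = 18 (r = Mul(Mul(3, 3), 2) = Mul(9, 2) = 18)
Pow(r, 2) = Pow(18, 2) = 324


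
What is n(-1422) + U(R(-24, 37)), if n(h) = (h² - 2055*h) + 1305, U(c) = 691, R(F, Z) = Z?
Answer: 4946290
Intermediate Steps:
n(h) = 1305 + h² - 2055*h
n(-1422) + U(R(-24, 37)) = (1305 + (-1422)² - 2055*(-1422)) + 691 = (1305 + 2022084 + 2922210) + 691 = 4945599 + 691 = 4946290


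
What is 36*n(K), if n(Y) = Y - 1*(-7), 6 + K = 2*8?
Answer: 612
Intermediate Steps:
K = 10 (K = -6 + 2*8 = -6 + 16 = 10)
n(Y) = 7 + Y (n(Y) = Y + 7 = 7 + Y)
36*n(K) = 36*(7 + 10) = 36*17 = 612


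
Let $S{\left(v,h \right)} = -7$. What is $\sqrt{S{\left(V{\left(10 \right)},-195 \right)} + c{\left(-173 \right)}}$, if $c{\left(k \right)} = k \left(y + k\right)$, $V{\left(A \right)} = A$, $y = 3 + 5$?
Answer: $\sqrt{28538} \approx 168.93$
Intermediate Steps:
$y = 8$
$c{\left(k \right)} = k \left(8 + k\right)$
$\sqrt{S{\left(V{\left(10 \right)},-195 \right)} + c{\left(-173 \right)}} = \sqrt{-7 - 173 \left(8 - 173\right)} = \sqrt{-7 - -28545} = \sqrt{-7 + 28545} = \sqrt{28538}$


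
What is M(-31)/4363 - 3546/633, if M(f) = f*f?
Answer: -4954295/920593 ≈ -5.3816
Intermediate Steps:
M(f) = f²
M(-31)/4363 - 3546/633 = (-31)²/4363 - 3546/633 = 961*(1/4363) - 3546*1/633 = 961/4363 - 1182/211 = -4954295/920593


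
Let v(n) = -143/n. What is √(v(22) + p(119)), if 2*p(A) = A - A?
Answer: I*√26/2 ≈ 2.5495*I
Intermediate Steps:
p(A) = 0 (p(A) = (A - A)/2 = (½)*0 = 0)
√(v(22) + p(119)) = √(-143/22 + 0) = √(-143*1/22 + 0) = √(-13/2 + 0) = √(-13/2) = I*√26/2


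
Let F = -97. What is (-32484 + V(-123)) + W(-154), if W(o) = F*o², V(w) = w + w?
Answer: -2333182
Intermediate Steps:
V(w) = 2*w
W(o) = -97*o²
(-32484 + V(-123)) + W(-154) = (-32484 + 2*(-123)) - 97*(-154)² = (-32484 - 246) - 97*23716 = -32730 - 2300452 = -2333182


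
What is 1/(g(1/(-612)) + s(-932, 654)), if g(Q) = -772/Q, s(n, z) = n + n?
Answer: 1/470600 ≈ 2.1249e-6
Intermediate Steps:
s(n, z) = 2*n
1/(g(1/(-612)) + s(-932, 654)) = 1/(-772/(1/(-612)) + 2*(-932)) = 1/(-772/(-1/612) - 1864) = 1/(-772*(-612) - 1864) = 1/(472464 - 1864) = 1/470600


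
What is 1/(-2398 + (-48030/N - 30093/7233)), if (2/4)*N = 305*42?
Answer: -2058994/4949894097 ≈ -0.00041597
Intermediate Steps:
N = 25620 (N = 2*(305*42) = 2*12810 = 25620)
1/(-2398 + (-48030/N - 30093/7233)) = 1/(-2398 + (-48030/25620 - 30093/7233)) = 1/(-2398 + (-48030*1/25620 - 30093*1/7233)) = 1/(-2398 + (-1601/854 - 10031/2411)) = 1/(-2398 - 12426485/2058994) = 1/(-4949894097/2058994) = -2058994/4949894097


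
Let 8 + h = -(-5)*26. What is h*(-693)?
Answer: -84546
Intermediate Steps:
h = 122 (h = -8 - (-5)*26 = -8 - 1*(-130) = -8 + 130 = 122)
h*(-693) = 122*(-693) = -84546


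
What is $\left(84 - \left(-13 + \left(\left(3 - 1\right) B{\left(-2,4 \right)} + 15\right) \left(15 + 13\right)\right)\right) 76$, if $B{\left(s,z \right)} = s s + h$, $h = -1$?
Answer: $-37316$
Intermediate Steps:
$B{\left(s,z \right)} = -1 + s^{2}$ ($B{\left(s,z \right)} = s s - 1 = s^{2} - 1 = -1 + s^{2}$)
$\left(84 - \left(-13 + \left(\left(3 - 1\right) B{\left(-2,4 \right)} + 15\right) \left(15 + 13\right)\right)\right) 76 = \left(84 + \left(1 \cdot 13 - \left(\left(3 - 1\right) \left(-1 + \left(-2\right)^{2}\right) + 15\right) \left(15 + 13\right)\right)\right) 76 = \left(84 + \left(13 - \left(2 \left(-1 + 4\right) + 15\right) 28\right)\right) 76 = \left(84 + \left(13 - \left(2 \cdot 3 + 15\right) 28\right)\right) 76 = \left(84 + \left(13 - \left(6 + 15\right) 28\right)\right) 76 = \left(84 + \left(13 - 21 \cdot 28\right)\right) 76 = \left(84 + \left(13 - 588\right)\right) 76 = \left(84 - 575\right) 76 = \left(-491\right) 76 = -37316$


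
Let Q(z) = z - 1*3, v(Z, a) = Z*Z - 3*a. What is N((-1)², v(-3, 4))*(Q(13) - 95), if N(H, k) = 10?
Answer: -850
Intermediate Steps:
v(Z, a) = Z² - 3*a
Q(z) = -3 + z (Q(z) = z - 3 = -3 + z)
N((-1)², v(-3, 4))*(Q(13) - 95) = 10*((-3 + 13) - 95) = 10*(10 - 95) = 10*(-85) = -850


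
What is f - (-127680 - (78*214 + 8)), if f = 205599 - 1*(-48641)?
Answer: 398620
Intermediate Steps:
f = 254240 (f = 205599 + 48641 = 254240)
f - (-127680 - (78*214 + 8)) = 254240 - (-127680 - (78*214 + 8)) = 254240 - (-127680 - (16692 + 8)) = 254240 - (-127680 - 1*16700) = 254240 - (-127680 - 16700) = 254240 - 1*(-144380) = 254240 + 144380 = 398620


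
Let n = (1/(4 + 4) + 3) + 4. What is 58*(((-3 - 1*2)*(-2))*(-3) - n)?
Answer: -8613/4 ≈ -2153.3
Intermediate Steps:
n = 57/8 (n = (1/8 + 3) + 4 = (⅛ + 3) + 4 = 25/8 + 4 = 57/8 ≈ 7.1250)
58*(((-3 - 1*2)*(-2))*(-3) - n) = 58*(((-3 - 1*2)*(-2))*(-3) - 1*57/8) = 58*(((-3 - 2)*(-2))*(-3) - 57/8) = 58*(-5*(-2)*(-3) - 57/8) = 58*(10*(-3) - 57/8) = 58*(-30 - 57/8) = 58*(-297/8) = -8613/4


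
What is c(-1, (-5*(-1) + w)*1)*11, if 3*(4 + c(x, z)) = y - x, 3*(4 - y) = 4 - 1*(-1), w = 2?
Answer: -286/9 ≈ -31.778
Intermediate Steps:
y = 7/3 (y = 4 - (4 - 1*(-1))/3 = 4 - (4 + 1)/3 = 4 - 1/3*5 = 4 - 5/3 = 7/3 ≈ 2.3333)
c(x, z) = -29/9 - x/3 (c(x, z) = -4 + (7/3 - x)/3 = -4 + (7/9 - x/3) = -29/9 - x/3)
c(-1, (-5*(-1) + w)*1)*11 = (-29/9 - 1/3*(-1))*11 = (-29/9 + 1/3)*11 = -26/9*11 = -286/9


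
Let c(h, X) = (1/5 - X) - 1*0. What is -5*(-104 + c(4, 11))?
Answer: 574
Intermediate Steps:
c(h, X) = ⅕ - X (c(h, X) = (⅕ - X) + 0 = ⅕ - X)
-5*(-104 + c(4, 11)) = -5*(-104 + (⅕ - 1*11)) = -5*(-104 + (⅕ - 11)) = -5*(-104 - 54/5) = -5*(-574/5) = 574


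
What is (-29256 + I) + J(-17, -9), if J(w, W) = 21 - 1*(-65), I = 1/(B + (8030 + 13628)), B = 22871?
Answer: -1298910929/44529 ≈ -29170.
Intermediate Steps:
I = 1/44529 (I = 1/(22871 + (8030 + 13628)) = 1/(22871 + 21658) = 1/44529 ≈ 2.2457e-5)
J(w, W) = 86 (J(w, W) = 21 + 65 = 86)
(-29256 + I) + J(-17, -9) = (-29256 + 1/44529) + 86 = -1302740423/44529 + 86 = -1298910929/44529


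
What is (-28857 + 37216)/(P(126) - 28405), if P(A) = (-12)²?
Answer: -8359/28261 ≈ -0.29578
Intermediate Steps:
P(A) = 144
(-28857 + 37216)/(P(126) - 28405) = (-28857 + 37216)/(144 - 28405) = 8359/(-28261) = 8359*(-1/28261) = -8359/28261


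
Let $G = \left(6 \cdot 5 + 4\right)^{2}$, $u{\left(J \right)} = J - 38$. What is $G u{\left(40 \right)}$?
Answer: $2312$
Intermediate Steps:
$u{\left(J \right)} = -38 + J$
$G = 1156$ ($G = \left(30 + 4\right)^{2} = 34^{2} = 1156$)
$G u{\left(40 \right)} = 1156 \left(-38 + 40\right) = 1156 \cdot 2 = 2312$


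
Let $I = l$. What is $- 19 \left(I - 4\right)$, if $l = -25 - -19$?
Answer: $190$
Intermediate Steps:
$l = -6$ ($l = -25 + 19 = -6$)
$I = -6$
$- 19 \left(I - 4\right) = - 19 \left(-6 - 4\right) = \left(-19\right) \left(-10\right) = 190$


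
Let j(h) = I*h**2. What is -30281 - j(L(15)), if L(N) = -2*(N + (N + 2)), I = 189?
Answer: -804425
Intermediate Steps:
L(N) = -4 - 4*N (L(N) = -2*(N + (2 + N)) = -2*(2 + 2*N) = -4 - 4*N)
j(h) = 189*h**2
-30281 - j(L(15)) = -30281 - 189*(-4 - 4*15)**2 = -30281 - 189*(-4 - 60)**2 = -30281 - 189*(-64)**2 = -30281 - 189*4096 = -30281 - 1*774144 = -30281 - 774144 = -804425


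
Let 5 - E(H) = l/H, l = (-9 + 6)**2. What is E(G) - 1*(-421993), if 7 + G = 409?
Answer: 56547729/134 ≈ 4.2200e+5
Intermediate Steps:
l = 9 (l = (-3)**2 = 9)
G = 402 (G = -7 + 409 = 402)
E(H) = 5 - 9/H
E(G) - 1*(-421993) = (5 - 9/402) - 1*(-421993) = (5 - 9*1/402) + 421993 = (5 - 3/134) + 421993 = 667/134 + 421993 = 56547729/134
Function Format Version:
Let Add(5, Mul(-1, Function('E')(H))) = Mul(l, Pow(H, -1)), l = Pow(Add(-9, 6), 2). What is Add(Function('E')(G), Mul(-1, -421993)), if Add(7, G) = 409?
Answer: Rational(56547729, 134) ≈ 4.2200e+5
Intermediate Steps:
l = 9 (l = Pow(-3, 2) = 9)
G = 402 (G = Add(-7, 409) = 402)
Function('E')(H) = Add(5, Mul(-9, Pow(H, -1))) (Function('E')(H) = Add(5, Mul(-1, Mul(9, Pow(H, -1)))) = Add(5, Mul(-9, Pow(H, -1))))
Add(Function('E')(G), Mul(-1, -421993)) = Add(Add(5, Mul(-9, Pow(402, -1))), Mul(-1, -421993)) = Add(Add(5, Mul(-9, Rational(1, 402))), 421993) = Add(Add(5, Rational(-3, 134)), 421993) = Add(Rational(667, 134), 421993) = Rational(56547729, 134)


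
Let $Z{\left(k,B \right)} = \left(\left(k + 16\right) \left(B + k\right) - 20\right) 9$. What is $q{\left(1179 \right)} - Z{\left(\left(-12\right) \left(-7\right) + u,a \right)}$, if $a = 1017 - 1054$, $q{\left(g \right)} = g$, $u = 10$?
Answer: $-55071$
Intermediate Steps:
$a = -37$ ($a = 1017 - 1054 = -37$)
$Z{\left(k,B \right)} = -180 + 9 \left(16 + k\right) \left(B + k\right)$ ($Z{\left(k,B \right)} = \left(\left(16 + k\right) \left(B + k\right) - 20\right) 9 = \left(-20 + \left(16 + k\right) \left(B + k\right)\right) 9 = -180 + 9 \left(16 + k\right) \left(B + k\right)$)
$q{\left(1179 \right)} - Z{\left(\left(-12\right) \left(-7\right) + u,a \right)} = 1179 - \left(-180 + 9 \left(\left(-12\right) \left(-7\right) + 10\right)^{2} + 144 \left(-37\right) + 144 \left(\left(-12\right) \left(-7\right) + 10\right) + 9 \left(-37\right) \left(\left(-12\right) \left(-7\right) + 10\right)\right) = 1179 - \left(-180 + 9 \left(84 + 10\right)^{2} - 5328 + 144 \left(84 + 10\right) + 9 \left(-37\right) \left(84 + 10\right)\right) = 1179 - \left(-180 + 9 \cdot 94^{2} - 5328 + 144 \cdot 94 + 9 \left(-37\right) 94\right) = 1179 - \left(-180 + 9 \cdot 8836 - 5328 + 13536 - 31302\right) = 1179 - \left(-180 + 79524 - 5328 + 13536 - 31302\right) = 1179 - 56250 = -55071$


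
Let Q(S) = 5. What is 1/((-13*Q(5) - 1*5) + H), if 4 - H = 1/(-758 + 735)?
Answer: -23/1517 ≈ -0.015161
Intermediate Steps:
H = 93/23 (H = 4 - 1/(-758 + 735) = 4 - 1/(-23) = 4 - 1*(-1/23) = 4 + 1/23 = 93/23 ≈ 4.0435)
1/((-13*Q(5) - 1*5) + H) = 1/((-13*5 - 1*5) + 93/23) = 1/((-65 - 5) + 93/23) = 1/(-70 + 93/23) = 1/(-1517/23) = -23/1517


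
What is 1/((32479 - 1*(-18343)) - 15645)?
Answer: 1/35177 ≈ 2.8428e-5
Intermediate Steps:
1/((32479 - 1*(-18343)) - 15645) = 1/((32479 + 18343) - 15645) = 1/(50822 - 15645) = 1/35177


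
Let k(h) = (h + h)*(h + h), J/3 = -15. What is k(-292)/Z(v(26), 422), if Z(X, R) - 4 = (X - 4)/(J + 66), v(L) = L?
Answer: 3581088/53 ≈ 67568.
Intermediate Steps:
J = -45 (J = 3*(-15) = -45)
Z(X, R) = 80/21 + X/21 (Z(X, R) = 4 + (X - 4)/(-45 + 66) = 4 + (-4 + X)/21 = 4 + (-4 + X)*(1/21) = 4 + (-4/21 + X/21) = 80/21 + X/21)
k(h) = 4*h² (k(h) = (2*h)*(2*h) = 4*h²)
k(-292)/Z(v(26), 422) = (4*(-292)²)/(80/21 + (1/21)*26) = (4*85264)/(80/21 + 26/21) = 341056/(106/21) = 341056*(21/106) = 3581088/53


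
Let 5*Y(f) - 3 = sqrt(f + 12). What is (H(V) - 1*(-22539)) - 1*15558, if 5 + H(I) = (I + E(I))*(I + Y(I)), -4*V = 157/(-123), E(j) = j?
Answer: 4221951137/605160 + 157*sqrt(745503)/302580 ≈ 6977.0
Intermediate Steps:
Y(f) = 3/5 + sqrt(12 + f)/5 (Y(f) = 3/5 + sqrt(f + 12)/5 = 3/5 + sqrt(12 + f)/5)
V = 157/492 (V = -157/(4*(-123)) = -157*(-1)/(4*123) = -1/4*(-157/123) = 157/492 ≈ 0.31911)
H(I) = -5 + 2*I*(3/5 + I + sqrt(12 + I)/5) (H(I) = -5 + (I + I)*(I + (3/5 + sqrt(12 + I)/5)) = -5 + (2*I)*(3/5 + I + sqrt(12 + I)/5) = -5 + 2*I*(3/5 + I + sqrt(12 + I)/5))
(H(V) - 1*(-22539)) - 1*15558 = ((-5 + 2*(157/492)**2 + (2/5)*(157/492)*(3 + sqrt(12 + 157/492))) - 1*(-22539)) - 1*15558 = ((-5 + 2*(24649/242064) + (2/5)*(157/492)*(3 + sqrt(6061/492))) + 22539) - 15558 = ((-5 + 24649/121032 + (2/5)*(157/492)*(3 + sqrt(745503)/246)) + 22539) - 15558 = ((-5 + 24649/121032 + (157/410 + 157*sqrt(745503)/302580)) + 22539) - 15558 = ((-2670823/605160 + 157*sqrt(745503)/302580) + 22539) - 15558 = (13637030417/605160 + 157*sqrt(745503)/302580) - 15558 = 4221951137/605160 + 157*sqrt(745503)/302580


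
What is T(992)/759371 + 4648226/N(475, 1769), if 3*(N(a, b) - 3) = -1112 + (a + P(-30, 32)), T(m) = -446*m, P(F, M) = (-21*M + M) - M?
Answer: -5294879619569/493591150 ≈ -10727.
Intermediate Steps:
P(F, M) = -21*M (P(F, M) = -20*M - M = -21*M)
N(a, b) = -1775/3 + a/3 (N(a, b) = 3 + (-1112 + (a - 21*32))/3 = 3 + (-1112 + (a - 672))/3 = 3 + (-1112 + (-672 + a))/3 = 3 + (-1784 + a)/3 = 3 + (-1784/3 + a/3) = -1775/3 + a/3)
T(992)/759371 + 4648226/N(475, 1769) = -446*992/759371 + 4648226/(-1775/3 + (⅓)*475) = -442432*1/759371 + 4648226/(-1775/3 + 475/3) = -442432/759371 + 4648226/(-1300/3) = -442432/759371 + 4648226*(-3/1300) = -442432/759371 - 6972339/650 = -5294879619569/493591150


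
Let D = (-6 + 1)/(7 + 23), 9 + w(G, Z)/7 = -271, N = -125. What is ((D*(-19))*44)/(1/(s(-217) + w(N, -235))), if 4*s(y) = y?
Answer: -1683913/6 ≈ -2.8065e+5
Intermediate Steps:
s(y) = y/4
w(G, Z) = -1960 (w(G, Z) = -63 + 7*(-271) = -63 - 1897 = -1960)
D = -1/6 (D = -5/30 = -5*1/30 = -1/6 ≈ -0.16667)
((D*(-19))*44)/(1/(s(-217) + w(N, -235))) = (-1/6*(-19)*44)/(1/((1/4)*(-217) - 1960)) = ((19/6)*44)/(1/(-217/4 - 1960)) = 418/(3*(1/(-8057/4))) = 418/(3*(-4/8057)) = (418/3)*(-8057/4) = -1683913/6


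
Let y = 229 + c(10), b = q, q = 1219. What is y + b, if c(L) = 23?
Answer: 1471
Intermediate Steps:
b = 1219
y = 252 (y = 229 + 23 = 252)
y + b = 252 + 1219 = 1471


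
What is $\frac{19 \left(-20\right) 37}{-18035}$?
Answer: $\frac{2812}{3607} \approx 0.7796$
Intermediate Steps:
$\frac{19 \left(-20\right) 37}{-18035} = \left(-380\right) 37 \left(- \frac{1}{18035}\right) = \left(-14060\right) \left(- \frac{1}{18035}\right) = \frac{2812}{3607}$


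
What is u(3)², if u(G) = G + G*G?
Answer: 144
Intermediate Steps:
u(G) = G + G²
u(3)² = (3*(1 + 3))² = (3*4)² = 12² = 144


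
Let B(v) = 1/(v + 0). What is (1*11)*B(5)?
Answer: 11/5 ≈ 2.2000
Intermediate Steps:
B(v) = 1/v
(1*11)*B(5) = (1*11)/5 = 11*(⅕) = 11/5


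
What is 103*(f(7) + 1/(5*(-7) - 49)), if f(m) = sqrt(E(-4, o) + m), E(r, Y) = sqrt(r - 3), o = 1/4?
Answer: -103/84 + 103*sqrt(7 + I*sqrt(7)) ≈ 275.95 + 50.633*I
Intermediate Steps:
o = 1/4 ≈ 0.25000
E(r, Y) = sqrt(-3 + r)
f(m) = sqrt(m + I*sqrt(7)) (f(m) = sqrt(sqrt(-3 - 4) + m) = sqrt(sqrt(-7) + m) = sqrt(I*sqrt(7) + m) = sqrt(m + I*sqrt(7)))
103*(f(7) + 1/(5*(-7) - 49)) = 103*(sqrt(7 + I*sqrt(7)) + 1/(5*(-7) - 49)) = 103*(sqrt(7 + I*sqrt(7)) + 1/(-35 - 49)) = 103*(sqrt(7 + I*sqrt(7)) + 1/(-84)) = 103*(sqrt(7 + I*sqrt(7)) - 1/84) = 103*(-1/84 + sqrt(7 + I*sqrt(7))) = -103/84 + 103*sqrt(7 + I*sqrt(7))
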